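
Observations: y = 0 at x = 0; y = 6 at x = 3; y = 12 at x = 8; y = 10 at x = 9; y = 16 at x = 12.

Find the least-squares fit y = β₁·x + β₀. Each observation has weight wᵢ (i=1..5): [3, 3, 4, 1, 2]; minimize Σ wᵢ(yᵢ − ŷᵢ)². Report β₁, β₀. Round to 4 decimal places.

Entries of AᵀWA: Σwᵢ·x·x = 652, Σwᵢ·x = 74, Σwᵢ·1 = 13.
For AᵀWy: Σwᵢ·x·y = 912, Σwᵢ·y = 108.
So AᵀWA·[β₁, β₀]ᵀ = AᵀWy: [[652, 74]; [74, 13]]·[β₁, β₀]ᵀ = [912, 108]ᵀ.
Eliminating β₀: 13·(row 1) − 74·(row 2) gives 3000·β₁ = 13·912 − 74·108 = 3864, so β₁ = 161/125.
Then β₀ = (108 − 74·(161/125))/13 = 122/125.

β₁ = 1.2880, β₀ = 0.9760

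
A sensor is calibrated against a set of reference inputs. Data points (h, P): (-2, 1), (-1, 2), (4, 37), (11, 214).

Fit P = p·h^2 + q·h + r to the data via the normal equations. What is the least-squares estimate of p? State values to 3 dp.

p = 1.487

The normal equations are: 14914·p + 1386·q + 142·r = 26492;  1386·p + 142·q + 12·r = 2498;  142·p + 12·q + 4·r = 254.
(Σh^2·h^2 = 14914, Σh^2·h = 1386, Σh^2 = 142, Σh·h = 142, Σh = 12, Σ1 = 4, Σh^2·P = 26492, Σh·P = 2498, ΣP = 254.)
Inverting the 3×3 Gram matrix, [p, q, r]ᵀ = [2815/1893, 1836/631, 3749/1893]ᵀ.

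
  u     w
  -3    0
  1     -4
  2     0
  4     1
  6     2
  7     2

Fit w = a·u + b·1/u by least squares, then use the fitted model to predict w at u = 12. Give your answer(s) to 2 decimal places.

ŵ = 4.81

Sums needed: Σu·u = 115, Σu·1/u = 6, Σ1/u·1/u = 10385/7056.
And Σu·w = 26, Σ1/u·w = -263/84.
Δ = 115·(10385/7056) − 6² = 940259/7056.
a = (26·(10385/7056) − 6·(-263/84))/(940259/7056) = 402562/940259; b = (115·(-263/84) − 6·26)/(940259/7056) = -3641316/940259.
At u = 12: ŵ = (402562/940259)·(12) + (-3641316/940259)·(1/12) = 4527301/940259.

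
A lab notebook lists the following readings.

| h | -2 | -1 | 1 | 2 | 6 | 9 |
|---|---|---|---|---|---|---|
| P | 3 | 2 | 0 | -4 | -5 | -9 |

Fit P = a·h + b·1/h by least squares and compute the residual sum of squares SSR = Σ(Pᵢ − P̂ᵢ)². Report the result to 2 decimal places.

Forming MᵀM = [[127, 6]; [6, 823/324]] and MᵀP = [-127, -22/3]ᵀ gives MᵀM·[a, b]ᵀ = MᵀP.
Δ = 127·(823/324) − 6² = 92857/324.
a = ((-127)·(823/324) − 6·(-22/3))/(92857/324) = -90265/92857; b = (127·(-22/3) − 6·(-127))/(92857/324) = -54864/92857.
Residuals: 70609/92857, 40585/92857, 145129/92857, -163466/92857, 86449/92857, -17232/92857; SSR = 669704/92857.

SSR = 7.21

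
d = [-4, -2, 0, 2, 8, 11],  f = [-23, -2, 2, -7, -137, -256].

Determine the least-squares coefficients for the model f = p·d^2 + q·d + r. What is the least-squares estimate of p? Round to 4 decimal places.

p = -2.0089

The normal equations are: 19025·p + 1779·q + 209·r = -40148;  1779·p + 209·q + 15·r = -3830;  209·p + 15·q + 6·r = -423.
(Σd^2·d^2 = 19025, Σd^2·d = 1779, Σd^2 = 209, Σd·d = 209, Σd = 15, Σ1 = 6, Σd^2·f = -40148, Σd·f = -3830, Σf = -423.)
Solving the 3×3 system (Gaussian elimination) gives p = -374901/186620, q = -270209/186620, r = 20638/6665.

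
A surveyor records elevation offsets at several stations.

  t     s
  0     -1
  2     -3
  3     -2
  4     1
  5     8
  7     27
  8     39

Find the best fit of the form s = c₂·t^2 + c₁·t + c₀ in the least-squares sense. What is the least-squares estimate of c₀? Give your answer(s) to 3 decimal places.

c₀ = -0.745

Entries of XᵀX: Σt^2·t^2 = 7475, Σt^2·t = 1079, Σt^2 = 167, Σt·t = 167, Σt = 29, Σ1 = 7.
And Σt^2·s = 4005, Σt·s = 533, Σs = 69.
Solving the 3×3 system (Gaussian elimination) gives c₂ = 25987/23961, c₁ = -88330/23961, c₀ = -850/1141.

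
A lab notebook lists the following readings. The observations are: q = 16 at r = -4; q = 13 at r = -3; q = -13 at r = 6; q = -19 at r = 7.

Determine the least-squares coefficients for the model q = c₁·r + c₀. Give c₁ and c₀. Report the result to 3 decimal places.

The normal equations are: 110·c₁ + 6·c₀ = -314;  6·c₁ + 4·c₀ = -3.
(Σr·r = 110, Σr = 6, Σ1 = 4, Σr·q = -314, Σq = -3.)
Eliminating c₀: 4·(row 1) − 6·(row 2) gives 404·c₁ = 4·(-314) − 6·(-3) = -1238, so c₁ = -619/202.
Then c₀ = ((-3) − 6·(-619/202))/4 = 777/202.

c₁ = -3.064, c₀ = 3.847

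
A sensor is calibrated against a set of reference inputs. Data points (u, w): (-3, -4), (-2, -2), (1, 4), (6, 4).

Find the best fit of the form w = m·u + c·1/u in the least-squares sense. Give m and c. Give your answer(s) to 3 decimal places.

The normal system AᵀA·[m, c]ᵀ = Aᵀw is [[50, 4]; [4, 25/18]]·[m, c]ᵀ = [44, 7]ᵀ.
Determinant 50·(25/18) − 4² = 481/9.
m = (44·(25/18) − 4·7)/(481/9) = 298/481; c = (50·7 − 4·44)/(481/9) = 1566/481.

m = 0.620, c = 3.256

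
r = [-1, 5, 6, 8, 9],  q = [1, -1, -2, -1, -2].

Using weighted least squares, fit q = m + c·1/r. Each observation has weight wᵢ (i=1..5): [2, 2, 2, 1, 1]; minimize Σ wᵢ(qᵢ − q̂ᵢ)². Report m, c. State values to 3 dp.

m = -1.149, c = -2.125

With design matrix X, XᵀWX = [[8, -371/360]; [-371/360, 280393/129600]] and XᵀWq = [-7, -1229/360]ᵀ.
det = 8·(280393/129600) − (-371/360)² = 2105503/129600.
m = ((-7)·(280393/129600) − (-371/360)·(-1229/360))/(2105503/129600) = -2418710/2105503; c = (8·(-1229/360) − (-371/360)·(-7))/(2105503/129600) = -4474440/2105503.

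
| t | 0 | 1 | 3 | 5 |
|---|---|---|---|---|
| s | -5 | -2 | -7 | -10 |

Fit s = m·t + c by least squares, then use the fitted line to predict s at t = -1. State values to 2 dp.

Entries of MᵀM: Σt·t = 35, Σt = 9, Σ1 = 4.
Moment sums: Σt·s = -73, Σs = -24.
Normal equations: [[35, 9]; [9, 4]]·[m, c]ᵀ = [-73, -24]ᵀ.
det = 35·4 − 9² = 59.
m = ((-73)·4 − 9·(-24))/59 = -76/59; c = (35·(-24) − 9·(-73))/59 = -183/59.
At t = -1: ŝ = (-76/59)·(-1) + (-183/59)·(1) = -107/59.

ŝ = -1.81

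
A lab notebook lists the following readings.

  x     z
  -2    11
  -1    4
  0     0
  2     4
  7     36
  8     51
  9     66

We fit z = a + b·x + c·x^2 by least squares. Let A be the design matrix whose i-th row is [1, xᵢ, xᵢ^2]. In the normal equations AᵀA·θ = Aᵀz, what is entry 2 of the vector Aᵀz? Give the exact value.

1236

Entry 2 ↔ basis x, so (Aᵀz)_{2} = Σᵢ (x)·zᵢ = (-2)·(11) + (-1)·(4) + (0)·(0) + (2)·(4) + (7)·(36) + (8)·(51) + (9)·(66) = 1236.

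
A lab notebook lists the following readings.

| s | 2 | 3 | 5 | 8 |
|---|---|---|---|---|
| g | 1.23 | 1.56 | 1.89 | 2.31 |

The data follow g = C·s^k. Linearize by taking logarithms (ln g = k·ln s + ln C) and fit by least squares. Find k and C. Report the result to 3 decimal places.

Let Y = ln g. Fitting Y = k·ln s + ln C by least squares:
Σln s = 5.4806, Σ(ln s)² = 8.6018, Σln g = 2.1255, Σln s·ln g = 3.3976.
Equations: 8.6018·k + 5.4806·ln C = 3.3976;  5.4806·k + 4·ln C = 2.1255.
Slope k = (n·Σln s·ln g − Σln s·Σln g)/(n·Σ(ln s)² − (Σln s)²) = (4·3.3976 − 5.4806·2.1255)/4.3697 = 0.44421; ln C = (Σln g − k·Σln s)/n = -0.07725, so C = exp(-0.07725) = 0.92566.

k = 0.444, C = 0.926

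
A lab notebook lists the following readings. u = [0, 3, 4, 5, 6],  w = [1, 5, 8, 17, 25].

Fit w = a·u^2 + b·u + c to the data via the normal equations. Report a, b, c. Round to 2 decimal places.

a = 0.98, b = -1.86, c = 1.06

Compute the Gram sums: Σu^2·u^2 = 2258, Σu^2·u = 432, Σu^2 = 86, Σu·u = 86, Σu = 18, Σ1 = 5.
For Xᵀw: Σu^2·w = 1498, Σu·w = 282, Σw = 56.
Normal equations: [[2258, 432, 86]; [432, 86, 18]; [86, 18, 5]]·[a, b, c]ᵀ = [1498, 282, 56]ᵀ.
Inverting the 3×3 Gram matrix, [a, b, c]ᵀ = [1871/1911, -1185/637, 2020/1911]ᵀ.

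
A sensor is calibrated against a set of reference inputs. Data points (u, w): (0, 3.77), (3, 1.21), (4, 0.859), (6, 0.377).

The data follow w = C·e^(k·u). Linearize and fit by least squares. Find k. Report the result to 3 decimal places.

With ln wᵢ as the transformed response and uᵢ as the regressor:
Σu = 13.0000, Σ(u)² = 61.0000, Σln w = 0.3902, Σu·ln w = -5.8891.
Equations: 61.0000·k + 13.0000·ln C = -5.8891;  13.0000·k + 4·ln C = 0.3902.
Solving (det = 75.0000): k = -0.38172, ln C = 1.33815.

k = -0.382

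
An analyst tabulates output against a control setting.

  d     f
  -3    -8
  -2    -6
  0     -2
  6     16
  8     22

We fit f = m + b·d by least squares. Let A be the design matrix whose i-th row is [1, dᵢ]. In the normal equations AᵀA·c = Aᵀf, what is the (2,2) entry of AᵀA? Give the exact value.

113

Row 2 ↔ basis d, column 2 ↔ basis d, so (AᵀA)_{2,2} = Σᵢ (d)·(d) = (-3)·(-3) + (-2)·(-2) + (0)·(0) + (6)·(6) + (8)·(8) = 113.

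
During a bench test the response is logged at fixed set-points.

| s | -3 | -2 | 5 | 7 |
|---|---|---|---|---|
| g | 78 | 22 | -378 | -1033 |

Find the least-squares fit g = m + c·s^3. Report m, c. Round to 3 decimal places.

Forming AᵀA = [[4, 433]; [433, 134067]] and Aᵀg = [-1311, -403851]ᵀ gives AᵀA·[m, c]ᵀ = Aᵀg.
Δ = 4·134067 − 433² = 348779.
m = ((-1311)·134067 − 433·(-403851))/348779 = -894354/348779; c = (4·(-403851) − 433·(-1311))/348779 = -1047741/348779.

m = -2.564, c = -3.004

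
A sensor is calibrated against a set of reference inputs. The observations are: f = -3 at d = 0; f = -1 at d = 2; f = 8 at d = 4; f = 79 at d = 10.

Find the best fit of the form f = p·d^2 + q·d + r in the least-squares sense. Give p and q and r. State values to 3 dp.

p = 0.907, q = -0.872, r = -2.967

Normal-equation sums: Σd^2·d^2 = 10272, Σd^2·d = 1072, Σd^2 = 120, Σd·d = 120, Σd = 16, Σ1 = 4.
Moment sums: Σd^2·f = 8024, Σd·f = 820, Σf = 83.
XᵀX·[p, q, r]ᵀ = Xᵀf becomes [[10272, 1072, 120]; [1072, 120, 16]; [120, 16, 4]]·[p, q, r]ᵀ = [8024, 820, 83]ᵀ.
Row-reducing yields p = 1313/1448, q = -631/724, r = -537/181.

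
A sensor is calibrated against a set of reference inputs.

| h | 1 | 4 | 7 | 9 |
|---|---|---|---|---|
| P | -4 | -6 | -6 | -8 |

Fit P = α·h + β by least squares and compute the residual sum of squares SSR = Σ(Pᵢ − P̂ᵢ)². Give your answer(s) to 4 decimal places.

Forming MᵀM = [[147, 21]; [21, 4]] and MᵀP = [-142, -24]ᵀ gives MᵀM·[α, β]ᵀ = MᵀP.
Eliminating β: 4·(row 1) − 21·(row 2) gives 147·α = 4·(-142) − 21·(-24) = -64, so α = -64/147.
Then β = ((-24) − 21·(-64/147))/4 = -26/7.
Residuals: 22/147, -80/147, 16/21, -18/49; SSR = 152/147.

SSR = 1.0340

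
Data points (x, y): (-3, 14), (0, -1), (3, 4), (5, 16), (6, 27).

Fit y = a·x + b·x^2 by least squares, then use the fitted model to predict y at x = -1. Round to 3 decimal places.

ŷ = 2.701

Entries of AᵀA: Σx·x = 79, Σx·x^2 = 341, Σx^2·x^2 = 2083.
Right-hand side: Σx·y = 212, Σx^2·y = 1534.
Normal equations: [[79, 341]; [341, 2083]]·[a, b]ᵀ = [212, 1534]ᵀ.
det = 79·2083 − 341² = 48276.
a = (212·2083 − 341·1534)/48276 = -13583/8046; b = (79·1534 − 341·212)/48276 = 8149/8046.
At x = -1: ŷ = (-13583/8046)·(-1) + (8149/8046)·(1) = 3622/1341.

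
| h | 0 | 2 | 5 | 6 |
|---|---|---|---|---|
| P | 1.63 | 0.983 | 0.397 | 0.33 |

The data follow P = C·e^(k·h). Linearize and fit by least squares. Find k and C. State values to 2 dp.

k = -0.27, C = 1.65

With ln Pᵢ as the transformed response and hᵢ as the regressor:
Σh = 13.0000, Σ(h)² = 65.0000, Σln P = -1.5610, Σh·ln P = -11.3054.
Equations: 65.0000·k + 13.0000·ln C = -11.3054;  13.0000·k + 4·ln C = -1.5610.
Slope k = (n·Σh·ln P − Σh·Σln P)/(n·Σ(h)² − (Σh)²) = (4·-11.3054 − 13.0000·-1.5610)/91.0000 = -0.27393; ln C = (Σln P − k·Σh)/n = 0.50002, so C = exp(0.50002) = 1.64875.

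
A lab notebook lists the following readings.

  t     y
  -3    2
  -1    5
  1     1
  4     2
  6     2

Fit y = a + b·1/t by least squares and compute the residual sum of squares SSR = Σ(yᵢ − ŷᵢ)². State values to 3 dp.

SSR = 1.806

From the data, Σ1 = 5, Σ1/t = 1/12, Σ1/t·1/t = 317/144.
Right-hand side: Σy = 12, Σ1/t·y = -23/6.
Normal equations: [[5, 1/12]; [1/12, 317/144]]·[a, b]ᵀ = [12, -23/6]ᵀ.
Determinant 5·(317/144) − (1/12)² = 11.
a = (12·(317/144) − (1/12)·(-23/6))/11 = 175/72; b = (5·(-23/6) − (1/12)·12)/11 = -11/6.
Residuals: -25/24, 53/72, 29/72, 1/36, -1/8; SSR = 65/36.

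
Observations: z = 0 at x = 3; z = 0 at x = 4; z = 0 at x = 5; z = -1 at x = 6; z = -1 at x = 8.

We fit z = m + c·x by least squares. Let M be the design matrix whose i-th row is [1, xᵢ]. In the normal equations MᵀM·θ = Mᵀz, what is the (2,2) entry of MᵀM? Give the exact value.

150

Row 2 ↔ basis x, column 2 ↔ basis x, so (MᵀM)_{2,2} = Σᵢ (x)·(x) = (3)·(3) + (4)·(4) + (5)·(5) + (6)·(6) + (8)·(8) = 150.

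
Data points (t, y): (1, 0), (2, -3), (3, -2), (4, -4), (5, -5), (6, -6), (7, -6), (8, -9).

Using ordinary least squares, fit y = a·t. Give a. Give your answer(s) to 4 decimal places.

Sums needed: Σt·t = 204.
Moment sums: Σt·y = -203.
AᵀA·[a]ᵀ = Aᵀy becomes [[204]]·[a]ᵀ = [-203]ᵀ.
a = (-203)/204 = -0.995098.

a = -0.9951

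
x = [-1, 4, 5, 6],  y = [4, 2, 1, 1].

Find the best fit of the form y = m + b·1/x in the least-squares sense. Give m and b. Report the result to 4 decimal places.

Sums needed: Σ1 = 4, Σ1/x = -23/60, Σ1/x·1/x = 4069/3600.
Moment sums: Σy = 8, Σ1/x·y = -47/15.
Normal equations: [[4, -23/60]; [-23/60, 4069/3600]]·[m, b]ᵀ = [8, -47/15]ᵀ.
Eliminating b: (4069/3600)·(row 1) − (-23/60)·(row 2) gives (5249/1200)·m = (4069/3600)·8 − (-23/60)·(-47/15) = 7057/900, so m = 28228/15747.
Then b = ((-47/15) − (-23/60)·(28228/15747))/(4069/3600) = -11360/5249.

m = 1.7926, b = -2.1642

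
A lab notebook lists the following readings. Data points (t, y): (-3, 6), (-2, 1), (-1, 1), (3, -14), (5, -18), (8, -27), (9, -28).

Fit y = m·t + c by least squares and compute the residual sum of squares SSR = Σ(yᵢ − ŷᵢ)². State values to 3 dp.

The normal equations are: 193·m + 19·c = -621;  19·m + 7·c = -79.
(Σt·t = 193, Σt = 19, Σ1 = 7, Σt·y = -621, Σy = -79.)
Δ = 193·7 − 19² = 990.
m = ((-621)·7 − 19·(-79))/990 = -1423/495; c = (193·(-79) − 19·(-621))/990 = -1724/495.
Residuals: 85/99, -19/15, 796/495, -937/495, -71/495, -257/495, 61/45; SSR = 5266/495.

SSR = 10.638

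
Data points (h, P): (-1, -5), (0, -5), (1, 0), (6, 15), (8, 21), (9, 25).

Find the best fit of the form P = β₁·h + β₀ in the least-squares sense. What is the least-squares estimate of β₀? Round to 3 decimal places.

β₀ = -3.323

The normal equations are: 183·β₁ + 23·β₀ = 488;  23·β₁ + 6·β₀ = 51.
Eliminating β₀: 6·(row 1) − 23·(row 2) gives 569·β₁ = 6·488 − 23·51 = 1755, so β₁ = 1755/569.
Then β₀ = (51 − 23·(1755/569))/6 = -1891/569.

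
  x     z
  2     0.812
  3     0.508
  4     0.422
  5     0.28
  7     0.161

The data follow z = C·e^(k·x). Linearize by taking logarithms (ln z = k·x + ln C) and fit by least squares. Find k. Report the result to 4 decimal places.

Let Y = ln z. Fitting Y = k·x + ln C by least squares:
Σx = 21.0000, Σ(x)² = 103.0000, Σln z = -4.8476, Σx·ln z = -25.0486.
Equations: 103.0000·k + 21.0000·ln C = -25.0486;  21.0000·k + 5·ln C = -4.8476.
Slope k = (n·Σx·ln z − Σx·Σln z)/(n·Σ(x)² − (Σx)²) = (5·-25.0486 − 21.0000·-4.8476)/74.0000 = -0.31681; ln C = (Σln z − k·Σx)/n = 0.36106.

k = -0.3168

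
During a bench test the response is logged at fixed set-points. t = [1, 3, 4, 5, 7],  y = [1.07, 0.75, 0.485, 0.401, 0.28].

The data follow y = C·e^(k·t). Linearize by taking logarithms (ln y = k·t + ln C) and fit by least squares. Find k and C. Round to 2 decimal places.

Let Y = ln y. Fitting Y = k·t + ln C by least squares:
Σt = 20.0000, Σ(t)² = 100.0000, Σln y = -3.1304, Σt·ln y = -17.1695.
Normal system: [[100.0000, 20.0000]; [20.0000, 5]]·[k, ln C]ᵀ = [-17.1695, -3.1304]ᵀ.
Δ = 100.0000·5 − (20.0000)² = 100.0000; k = (-17.1695·5 − 20.0000·-3.1304)/100.0000 = -0.23240, ln C = (100.0000·-3.1304 − 20.0000·-17.1695)/100.0000 = 0.30352, so C = exp(0.30352) = 1.35462.

k = -0.23, C = 1.35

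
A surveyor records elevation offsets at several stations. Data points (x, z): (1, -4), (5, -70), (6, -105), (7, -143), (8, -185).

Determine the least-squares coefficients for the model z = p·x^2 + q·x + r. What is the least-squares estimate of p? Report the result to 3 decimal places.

The normal equations are: 8419·p + 1197·q + 175·r = -24381;  1197·p + 175·q + 27·r = -3465;  175·p + 27·q + 5·r = -507.
(Σx^2·x^2 = 8419, Σx^2·x = 1197, Σx^2 = 175, Σx·x = 175, Σx = 27, Σ1 = 5, Σx^2·z = -24381, Σx·z = -3465, Σz = -507.)
Row-reducing yields p = -13146/4351, q = 5094/4351, r = -8589/4351.

p = -3.021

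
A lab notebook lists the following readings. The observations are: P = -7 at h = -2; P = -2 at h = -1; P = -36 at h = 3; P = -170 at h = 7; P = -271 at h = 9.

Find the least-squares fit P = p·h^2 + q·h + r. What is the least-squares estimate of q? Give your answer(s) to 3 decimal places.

q = -2.856

The normal equations are: 9060·p + 1090·q + 144·r = -30635;  1090·p + 144·q + 16·r = -3721;  144·p + 16·q + 5·r = -486.
(Σh^2·h^2 = 9060, Σh^2·h = 1090, Σh^2 = 144, Σh·h = 144, Σh = 16, Σ1 = 5, Σh^2·P = -30635, Σh·P = -3721, ΣP = -486.)
Inverting the 3×3 Gram matrix, [p, q, r]ᵀ = [-453259/150038, -428467/150038, -79370/75019]ᵀ.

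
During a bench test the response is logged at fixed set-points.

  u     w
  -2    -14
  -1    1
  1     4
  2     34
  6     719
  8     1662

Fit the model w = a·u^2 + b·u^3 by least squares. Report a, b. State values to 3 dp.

a = 2.154, b = 2.976

From the data, Σu^2·u^2 = 5426, Σu^2·u^3 = 40544, Σu^3·u^3 = 308930.
And Σu^2·w = 132337, Σu^3·w = 1006635.
Δ = 5426·308930 − 40544² = 32438244.
a = (132337·308930 − 40544·1006635)/32438244 = 2054705/954066; b = (5426·1006635 − 40544·132337)/32438244 = 2839123/954066.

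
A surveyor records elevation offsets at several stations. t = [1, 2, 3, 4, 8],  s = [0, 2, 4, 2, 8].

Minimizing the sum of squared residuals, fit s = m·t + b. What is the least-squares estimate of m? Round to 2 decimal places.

Entries of MᵀM: Σt·t = 94, Σt = 18, Σ1 = 5.
Moment sums: Σt·s = 88, Σs = 16.
MᵀM·[m, b]ᵀ = Mᵀs becomes [[94, 18]; [18, 5]]·[m, b]ᵀ = [88, 16]ᵀ.
Determinant 94·5 − 18² = 146.
m = (88·5 − 18·16)/146 = 76/73; b = (94·16 − 18·88)/146 = -40/73.

m = 1.04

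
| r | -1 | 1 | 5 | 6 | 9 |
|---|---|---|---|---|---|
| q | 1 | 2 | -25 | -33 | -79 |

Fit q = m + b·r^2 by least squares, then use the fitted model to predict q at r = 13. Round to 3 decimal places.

q̂ = -167.420

Compute the Gram sums: Σ1 = 5, Σr^2 = 144, Σr^2·r^2 = 8484.
For Xᵀq: Σq = -134, Σr^2·q = -8209.
XᵀX·[m, b]ᵀ = Xᵀq becomes [[5, 144]; [144, 8484]]·[m, b]ᵀ = [-134, -8209]ᵀ.
Δ = 5·8484 − 144² = 21684.
m = ((-134)·8484 − 144·(-8209))/21684 = 290/139; b = (5·(-8209) − 144·(-134))/21684 = -1673/1668.
At r = 13: q̂ = (290/139)·(1) + (-1673/1668)·(169) = -279257/1668.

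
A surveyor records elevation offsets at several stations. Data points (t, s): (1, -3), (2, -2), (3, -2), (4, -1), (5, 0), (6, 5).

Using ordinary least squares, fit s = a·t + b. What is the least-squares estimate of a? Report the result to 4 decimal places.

a = 1.3429

Normal-equation sums: Σt·t = 91, Σt = 21, Σ1 = 6.
For Mᵀs: Σt·s = 13, Σs = -3.
Normal equations: [[91, 21]; [21, 6]]·[a, b]ᵀ = [13, -3]ᵀ.
det = 91·6 − 21² = 105.
a = (13·6 − 21·(-3))/105 = 47/35; b = (91·(-3) − 21·13)/105 = -26/5.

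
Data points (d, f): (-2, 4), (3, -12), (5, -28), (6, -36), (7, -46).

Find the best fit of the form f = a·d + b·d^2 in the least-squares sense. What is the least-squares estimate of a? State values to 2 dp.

a = -2.80

The normal equations are: 123·a + 703·b = -722;  703·a + 4419·b = -4342.
(Σd·d = 123, Σd·d^2 = 703, Σd^2·d^2 = 4419, Σd·f = -722, Σd^2·f = -4342.)
det = 123·4419 − 703² = 49328.
a = ((-722)·4419 − 703·(-4342))/49328 = -34523/12332; b = (123·(-4342) − 703·(-722))/49328 = -6625/12332.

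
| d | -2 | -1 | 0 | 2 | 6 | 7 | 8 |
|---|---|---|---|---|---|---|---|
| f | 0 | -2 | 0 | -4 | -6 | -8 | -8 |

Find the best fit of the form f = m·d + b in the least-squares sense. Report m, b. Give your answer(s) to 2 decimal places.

m = -0.81, b = -1.68

The normal equations are: 158·m + 20·b = -162;  20·m + 7·b = -28.
Determinant 158·7 − 20² = 706.
m = ((-162)·7 − 20·(-28))/706 = -287/353; b = (158·(-28) − 20·(-162))/706 = -592/353.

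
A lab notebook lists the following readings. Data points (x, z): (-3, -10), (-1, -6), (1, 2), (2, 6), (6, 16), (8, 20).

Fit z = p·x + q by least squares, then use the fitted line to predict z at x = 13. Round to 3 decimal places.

The normal system MᵀM·[p, q]ᵀ = Mᵀz is [[115, 13]; [13, 6]]·[p, q]ᵀ = [306, 28]ᵀ.
Eliminating q: 6·(row 1) − 13·(row 2) gives 521·p = 6·306 − 13·28 = 1472, so p = 1472/521.
Then q = (28 − 13·(1472/521))/6 = -758/521.
At x = 13: ẑ = (1472/521)·(13) + (-758/521)·(1) = 18378/521.

ẑ = 35.274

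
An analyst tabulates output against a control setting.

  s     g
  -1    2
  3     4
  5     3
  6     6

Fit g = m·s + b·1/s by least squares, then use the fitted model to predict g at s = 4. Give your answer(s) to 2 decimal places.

The normal system MᵀM·[m, b]ᵀ = Mᵀg is [[71, 4]; [4, 1061/900]]·[m, b]ᵀ = [61, 14/15]ᵀ.
det = 71·(1061/900) − 4² = 60931/900.
m = (61·(1061/900) − 4·(14/15))/(60931/900) = 1427/1417; b = (71·(14/15) − 4·61)/(60931/900) = -3720/1417.
At s = 4: ĝ = (1427/1417)·(4) + (-3720/1417)·(1/4) = 4778/1417.

ĝ = 3.37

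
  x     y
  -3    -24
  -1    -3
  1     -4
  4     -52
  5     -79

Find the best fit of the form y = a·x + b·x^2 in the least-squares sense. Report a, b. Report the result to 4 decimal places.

a = -0.9206, b = -2.9884

Normal-equation sums: Σx·x = 52, Σx·x^2 = 162, Σx^2·x^2 = 964.
And Σx·y = -532, Σx^2·y = -3030.
Δ = 52·964 − 162² = 23884.
a = ((-532)·964 − 162·(-3030))/23884 = -5497/5971; b = (52·(-3030) − 162·(-532))/23884 = -17844/5971.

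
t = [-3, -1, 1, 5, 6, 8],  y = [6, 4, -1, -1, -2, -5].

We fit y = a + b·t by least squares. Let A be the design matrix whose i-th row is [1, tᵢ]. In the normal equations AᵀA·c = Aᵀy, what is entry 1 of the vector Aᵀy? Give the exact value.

1

Entry 1 ↔ basis 1, so (Aᵀy)_{1} = Σᵢ yᵢ = (1)·(6) + (1)·(4) + (1)·(-1) + (1)·(-1) + (1)·(-2) + (1)·(-5) = 1.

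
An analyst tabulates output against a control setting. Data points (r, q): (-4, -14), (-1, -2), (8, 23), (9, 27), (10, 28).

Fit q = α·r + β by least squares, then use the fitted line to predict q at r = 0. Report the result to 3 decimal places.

q̂ = -0.709

Entries of AᵀA: Σr·r = 262, Σr = 22, Σ1 = 5.
For Aᵀq: Σr·q = 765, Σq = 62.
Normal equations: [[262, 22]; [22, 5]]·[α, β]ᵀ = [765, 62]ᵀ.
Eliminating β: 5·(row 1) − 22·(row 2) gives 826·α = 5·765 − 22·62 = 2461, so α = 2461/826.
Then β = (62 − 22·(2461/826))/5 = -293/413.
At r = 0: q̂ = (2461/826)·(0) + (-293/413)·(1) = -293/413.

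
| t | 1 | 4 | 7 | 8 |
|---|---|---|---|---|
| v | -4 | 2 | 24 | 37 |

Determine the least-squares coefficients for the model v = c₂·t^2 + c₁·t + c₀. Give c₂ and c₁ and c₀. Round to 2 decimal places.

AᵀA·[c₂, c₁, c₀]ᵀ = Aᵀv reads: 6754·c₂ + 920·c₁ + 130·c₀ = 3572;  920·c₂ + 130·c₁ + 20·c₀ = 468;  130·c₂ + 20·c₁ + 4·c₀ = 59.
(Σt^2·t^2 = 6754, Σt^2·t = 920, Σt^2 = 130, Σt·t = 130, Σt = 20, Σ1 = 4, Σt^2·v = 3572, Σt·v = 468, Σv = 59.)
Solving the 3×3 system (Gaussian elimination) gives c₂ = 65/66, c₁ = -511/165, c₀ = -39/22.

c₂ = 0.98, c₁ = -3.10, c₀ = -1.77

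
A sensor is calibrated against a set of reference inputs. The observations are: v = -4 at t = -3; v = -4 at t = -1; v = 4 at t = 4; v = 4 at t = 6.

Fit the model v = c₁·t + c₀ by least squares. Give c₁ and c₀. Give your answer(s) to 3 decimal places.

c₁ = 1.057, c₀ = -1.585

Compute the Gram sums: Σt·t = 62, Σt = 6, Σ1 = 4.
And Σt·v = 56, Σv = 0.
det = 62·4 − 6² = 212.
c₁ = (56·4 − 6·0)/212 = 56/53; c₀ = (62·0 − 6·56)/212 = -84/53.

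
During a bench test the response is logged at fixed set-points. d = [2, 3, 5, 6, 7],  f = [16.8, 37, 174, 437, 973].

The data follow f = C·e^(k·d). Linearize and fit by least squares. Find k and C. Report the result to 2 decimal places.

k = 0.81, C = 3.23

Let Y = ln f. Fitting Y = k·d + ln C by least squares:
Sums: Σd = 23.0000, Σ(d)² = 123.0000, Σln f = 24.5517, Σd·ln f = 126.9131.
Normal system: [[123.0000, 23.0000]; [23.0000, 5]]·[k, ln C]ᵀ = [126.9131, 24.5517]ᵀ.
Δ = 123.0000·5 − (23.0000)² = 86.0000; k = (126.9131·5 − 23.0000·24.5517)/86.0000 = 0.81252, ln C = (123.0000·24.5517 − 23.0000·126.9131)/86.0000 = 1.17273, so C = exp(1.17273) = 3.23079.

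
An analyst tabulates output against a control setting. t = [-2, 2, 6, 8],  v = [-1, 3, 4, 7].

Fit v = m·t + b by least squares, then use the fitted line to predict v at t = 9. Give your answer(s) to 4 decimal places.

v̂ = 7.2119

Forming MᵀM = [[108, 14]; [14, 4]] and Mᵀv = [88, 13]ᵀ gives MᵀM·[m, b]ᵀ = Mᵀv.
Determinant 108·4 − 14² = 236.
m = (88·4 − 14·13)/236 = 85/118; b = (108·13 − 14·88)/236 = 43/59.
At t = 9: v̂ = (85/118)·(9) + (43/59)·(1) = 851/118.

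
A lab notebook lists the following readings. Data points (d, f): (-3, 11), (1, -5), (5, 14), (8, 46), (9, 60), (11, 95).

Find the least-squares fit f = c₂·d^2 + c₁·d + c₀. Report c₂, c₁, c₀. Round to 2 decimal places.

c₂ = 0.96, c₁ = -1.60, c₀ = -2.94

The normal system MᵀM·[c₂, c₁, c₀]ᵀ = Mᵀf is [[26005, 2671, 301]; [2671, 301, 31]; [301, 31, 6]]·[c₂, c₁, c₀]ᵀ = [19743, 1985, 221]ᵀ.
Solving the 3×3 system (Gaussian elimination) gives c₂ = 6421/6708, c₁ = -53567/33540, c₀ = -8204/2795.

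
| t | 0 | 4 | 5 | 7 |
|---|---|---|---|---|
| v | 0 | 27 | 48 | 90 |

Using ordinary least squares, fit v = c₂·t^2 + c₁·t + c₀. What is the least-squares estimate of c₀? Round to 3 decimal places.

XᵀX·[c₂, c₁, c₀]ᵀ = Xᵀv reads: 3282·c₂ + 532·c₁ + 90·c₀ = 6042;  532·c₂ + 90·c₁ + 16·c₀ = 978;  90·c₂ + 16·c₁ + 4·c₀ = 165.
(Σt^2·t^2 = 3282, Σt^2·t = 532, Σt^2 = 90, Σt·t = 90, Σt = 16, Σ1 = 4, Σt^2·v = 6042, Σt·v = 978, Σv = 165.)
Solving the 3×3 system (Gaussian elimination) gives c₂ = 5871/3098, c₁ = -474/1549, c₀ = -513/3098.

c₀ = -0.166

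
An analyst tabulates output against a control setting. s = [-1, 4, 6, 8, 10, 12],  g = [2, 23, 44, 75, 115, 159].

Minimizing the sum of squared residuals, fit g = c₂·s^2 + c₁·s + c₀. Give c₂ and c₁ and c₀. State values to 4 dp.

Forming MᵀM = [[36385, 3519, 361]; [3519, 361, 39]; [361, 39, 6]] and Mᵀg = [41150, 4012, 418]ᵀ gives MᵀM·[c₂, c₁, c₀]ᵀ = Mᵀg.
Inverting the 3×3 Gram matrix, [c₂, c₁, c₀]ᵀ = [120989/121028, 138341/121028, 63224/30257]ᵀ.

c₂ = 0.9997, c₁ = 1.1430, c₀ = 2.0896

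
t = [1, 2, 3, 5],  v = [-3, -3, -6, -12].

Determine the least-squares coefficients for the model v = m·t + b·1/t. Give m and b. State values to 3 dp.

m = -2.233, b = 0.023

Compute the Gram sums: Σt·t = 39, Σt·1/t = 4, Σ1/t·1/t = 1261/900.
For Aᵀv: Σt·v = -87, Σ1/t·v = -89/10.
Normal equations: [[39, 4]; [4, 1261/900]]·[m, b]ᵀ = [-87, -89/10]ᵀ.
det = 39·(1261/900) − 4² = 11593/300.
m = ((-87)·(1261/900) − 4·(-89/10))/(11593/300) = -25889/11593; b = (39·(-89/10) − 4·(-87))/(11593/300) = 270/11593.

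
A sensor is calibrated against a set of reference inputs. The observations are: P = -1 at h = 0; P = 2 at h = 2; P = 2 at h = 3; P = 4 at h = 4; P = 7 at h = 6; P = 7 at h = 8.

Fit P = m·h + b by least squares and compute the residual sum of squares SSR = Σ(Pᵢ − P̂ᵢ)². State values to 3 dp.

SSR = 3.159

AᵀA·[m, b]ᵀ = AᵀP reads: 129·m + 23·b = 124;  23·m + 6·b = 21.
(Σh·h = 129, Σh = 23, Σ1 = 6, Σh·P = 124, ΣP = 21.)
Eliminating b: 6·(row 1) − 23·(row 2) gives 245·m = 6·124 − 23·21 = 261, so m = 261/245.
Then b = (21 − 23·(261/245))/6 = -143/245.
Residuals: -102/245, 111/245, -30/49, 79/245, 292/245, -46/49; SSR = 774/245.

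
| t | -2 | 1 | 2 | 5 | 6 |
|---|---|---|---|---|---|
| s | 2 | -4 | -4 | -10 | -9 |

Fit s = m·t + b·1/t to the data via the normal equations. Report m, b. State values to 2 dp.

With design matrix A, AᵀA = [[70, 5]; [5, 1411/900]] and Aᵀs = [-120, -21/2]ᵀ.
Determinant 70·(1411/900) − 5² = 7627/90.
m = ((-120)·(1411/900) − 5·(-21/2))/(7627/90) = -12207/7627; b = (70·(-21/2) − 5·(-120))/(7627/90) = -12150/7627.

m = -1.60, b = -1.59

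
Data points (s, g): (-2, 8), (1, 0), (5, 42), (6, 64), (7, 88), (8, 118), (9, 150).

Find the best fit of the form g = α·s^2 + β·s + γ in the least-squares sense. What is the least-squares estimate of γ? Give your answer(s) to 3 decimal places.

Normal-equation sums: Σs^2·s^2 = 14996, Σs^2·s = 1918, Σs^2 = 260, Σs·s = 260, Σs = 34, Σ1 = 7.
Right-hand side: Σs^2·g = 27400, Σs·g = 3488, Σg = 470.
Solving the 3×3 system (Gaussian elimination) gives α = 89606/45043, β = -46612/45043, γ = -77506/45043.

γ = -1.721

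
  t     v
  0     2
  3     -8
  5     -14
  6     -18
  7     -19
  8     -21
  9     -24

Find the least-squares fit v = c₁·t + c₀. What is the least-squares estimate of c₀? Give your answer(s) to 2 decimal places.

c₀ = 0.98

From the data, Σt·t = 264, Σt = 38, Σ1 = 7.
Right-hand side: Σt·v = -719, Σv = -102.
So XᵀX·[c₁, c₀]ᵀ = Xᵀv: [[264, 38]; [38, 7]]·[c₁, c₀]ᵀ = [-719, -102]ᵀ.
Determinant 264·7 − 38² = 404.
c₁ = ((-719)·7 − 38·(-102))/404 = -1157/404; c₀ = (264·(-102) − 38·(-719))/404 = 197/202.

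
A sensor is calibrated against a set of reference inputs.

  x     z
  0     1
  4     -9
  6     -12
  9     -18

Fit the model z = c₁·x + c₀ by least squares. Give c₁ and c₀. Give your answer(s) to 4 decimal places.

c₁ = -2.0936, c₀ = 0.4444

With design matrix A, AᵀA = [[133, 19]; [19, 4]] and Aᵀz = [-270, -38]ᵀ.
Determinant 133·4 − 19² = 171.
c₁ = ((-270)·4 − 19·(-38))/171 = -358/171; c₀ = (133·(-38) − 19·(-270))/171 = 4/9.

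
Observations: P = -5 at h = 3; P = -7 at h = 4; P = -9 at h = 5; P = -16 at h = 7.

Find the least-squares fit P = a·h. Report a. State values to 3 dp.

a = -2.020

The normal equations are: 99·a = -200.
a = (-200)/99 = -2.0202.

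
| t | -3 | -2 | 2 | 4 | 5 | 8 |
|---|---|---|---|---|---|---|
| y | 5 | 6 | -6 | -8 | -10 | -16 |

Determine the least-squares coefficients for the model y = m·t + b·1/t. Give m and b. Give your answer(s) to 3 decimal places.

m = -1.880, b = -3.272

From the data, Σt·t = 122, Σt·1/t = 6, Σ1/t·1/t = 10501/14400.
Moment sums: Σt·y = -249, Σ1/t·y = -41/3.
Eliminating b: (10501/14400)·(row 1) − 6·(row 2) gives (381361/7200)·m = (10501/14400)·(-249) − 6·(-41/3) = -477983/4800, so m = -1433949/762722.
Then b = ((-41/3) − 6·(-1433949/762722))/(10501/14400) = -1248000/381361.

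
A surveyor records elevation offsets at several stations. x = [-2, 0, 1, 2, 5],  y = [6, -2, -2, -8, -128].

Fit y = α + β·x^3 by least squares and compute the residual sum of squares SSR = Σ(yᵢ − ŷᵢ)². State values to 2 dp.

SSR = 3.21

MᵀM·[α, β]ᵀ = Mᵀy reads: 5·α + 126·β = -134;  126·α + 15754·β = -16114.
det = 5·15754 − 126² = 62894.
α = ((-134)·15754 − 126·(-16114))/62894 = -40336/31447; β = (5·(-16114) − 126·(-134))/62894 = -31843/31447.
Residuals: -25726/31447, -22558/31447, 9285/31447, 43504/31447, -4505/31447; SSR = 100798/31447.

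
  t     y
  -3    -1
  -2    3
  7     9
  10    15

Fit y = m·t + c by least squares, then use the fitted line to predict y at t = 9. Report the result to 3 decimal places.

ŷ = 12.786

AᵀA·[m, c]ᵀ = Aᵀy reads: 162·m + 12·c = 210;  12·m + 4·c = 26.
(Σt·t = 162, Σt = 12, Σ1 = 4, Σt·y = 210, Σy = 26.)
Δ = 162·4 − 12² = 504.
m = (210·4 − 12·26)/504 = 22/21; c = (162·26 − 12·210)/504 = 47/14.
At t = 9: ŷ = (22/21)·(9) + (47/14)·(1) = 179/14.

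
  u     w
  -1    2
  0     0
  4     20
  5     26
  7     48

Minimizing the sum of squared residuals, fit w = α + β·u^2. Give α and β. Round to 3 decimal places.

Normal-equation sums: Σ1 = 5, Σu^2 = 91, Σu^2·u^2 = 3283.
For Aᵀw: Σw = 96, Σu^2·w = 3324.
Eliminating β: 3283·(row 1) − 91·(row 2) gives 8134·α = 3283·96 − 91·3324 = 12684, so α = 906/581.
Then β = (3324 − 91·(906/581))/3283 = 3942/4067.

α = 1.559, β = 0.969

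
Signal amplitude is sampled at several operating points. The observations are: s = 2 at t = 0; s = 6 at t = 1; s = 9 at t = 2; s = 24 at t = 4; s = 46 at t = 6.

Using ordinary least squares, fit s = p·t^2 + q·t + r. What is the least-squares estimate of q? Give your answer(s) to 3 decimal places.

Setting ∂/∂p … = 0 gives: 1569·p + 289·q + 57·r = 2082;  289·p + 57·q + 13·r = 396;  57·p + 13·q + 5·r = 87.
(Σt^2·t^2 = 1569, Σt^2·t = 289, Σt^2 = 57, Σt·t = 57, Σt = 13, Σ1 = 5, Σt^2·s = 2082, Σt·s = 396, Σs = 87.)
Solving the 3×3 system (Gaussian elimination) gives p = 1731/1876, q = 3225/1876, r = 1131/469.

q = 1.719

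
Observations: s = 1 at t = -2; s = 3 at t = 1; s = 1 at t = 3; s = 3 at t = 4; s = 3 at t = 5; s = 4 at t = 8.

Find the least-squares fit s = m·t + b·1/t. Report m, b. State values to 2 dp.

m = 0.46, b = 1.28

Compute the Gram sums: Σt·t = 119, Σt·1/t = 6, Σ1/t·1/t = 21301/14400.
Moment sums: Σt·s = 63, Σ1/t·s = 281/60.
So XᵀX·[m, b]ᵀ = Xᵀs: [[119, 6]; [6, 21301/14400]]·[m, b]ᵀ = [63, 281/60]ᵀ.
Eliminating b: (21301/14400)·(row 1) − 6·(row 2) gives (2016419/14400)·m = (21301/14400)·63 − 6·(281/60) = 104147/1600, so m = 937323/2016419.
Then b = ((281/60) − 6·(937323/2016419))/(21301/14400) = 2582160/2016419.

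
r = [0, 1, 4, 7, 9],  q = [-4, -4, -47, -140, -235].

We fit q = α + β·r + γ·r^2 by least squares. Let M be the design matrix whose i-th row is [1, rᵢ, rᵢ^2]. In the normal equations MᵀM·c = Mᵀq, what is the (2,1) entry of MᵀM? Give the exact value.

21

Row 2 ↔ basis r, column 1 ↔ basis 1, so (MᵀM)_{2,1} = Σᵢ r = (0)·(1) + (1)·(1) + (4)·(1) + (7)·(1) + (9)·(1) = 21.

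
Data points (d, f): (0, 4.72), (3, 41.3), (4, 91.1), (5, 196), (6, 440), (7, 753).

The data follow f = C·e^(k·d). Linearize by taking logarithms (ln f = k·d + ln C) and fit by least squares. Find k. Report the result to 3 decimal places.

Let Y = ln f. Fitting Y = k·d + ln C by least squares:
AᵀA = [[135.0000, 25.0000]; [25.0000, 6]], rhs = [138.4901, 27.7736]ᵀ  (here Σd = 25.0000, Σ(d)² = 135.0000, Σln f = 27.7736, Σd·ln f = 138.4901).
Slope k = (n·Σd·ln f − Σd·Σln f)/(n·Σ(d)² − (Σd)²) = (6·138.4901 − 25.0000·27.7736)/185.0000 = 0.73838; ln C = (Σln f − k·Σd)/n = 1.55233.

k = 0.738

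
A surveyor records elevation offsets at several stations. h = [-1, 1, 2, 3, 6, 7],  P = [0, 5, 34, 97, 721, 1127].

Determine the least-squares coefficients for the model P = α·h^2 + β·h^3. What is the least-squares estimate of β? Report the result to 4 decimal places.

β = 3.0001

Forming MᵀM = [[3796, 24858]; [24858, 165100]] and MᵀP = [82193, 545193]ᵀ gives MᵀM·[α, β]ᵀ = MᵀP.
det = 3796·165100 − 24858² = 8799436.
α = (82193·165100 − 24858·545193)/8799436 = 8828353/4399718; β = (3796·545193 − 24858·82193)/8799436 = 13199517/4399718.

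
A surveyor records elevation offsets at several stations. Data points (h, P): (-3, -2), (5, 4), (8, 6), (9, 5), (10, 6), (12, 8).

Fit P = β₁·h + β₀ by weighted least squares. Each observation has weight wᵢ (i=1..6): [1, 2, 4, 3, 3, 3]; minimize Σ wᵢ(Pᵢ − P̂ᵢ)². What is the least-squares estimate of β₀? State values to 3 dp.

β₀ = 0.379

Normal-equation sums: Σwᵢ·h·h = 1290, Σwᵢ·h = 132, Σwᵢ·1 = 16.
Right-hand side: Σwᵢ·h·P = 841, Σwᵢ·P = 87.
Eliminating β₀: 16·(row 1) − 132·(row 2) gives 3216·β₁ = 16·841 − 132·87 = 1972, so β₁ = 493/804.
Then β₀ = (87 − 132·(493/804))/16 = 203/536.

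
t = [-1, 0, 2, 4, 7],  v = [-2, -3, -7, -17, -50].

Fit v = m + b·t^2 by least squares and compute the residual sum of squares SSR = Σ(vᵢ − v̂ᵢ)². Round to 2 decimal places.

SSR = 3.44

Forming AᵀA = [[5, 70]; [70, 2674]] and Aᵀv = [-79, -2752]ᵀ gives AᵀA·[m, b]ᵀ = Aᵀv.
Eliminating b: 2674·(row 1) − 70·(row 2) gives 8470·m = 2674·(-79) − 70·(-2752) = -18606, so m = -1329/605.
Then b = ((-2752) − 70·(-1329/605))/2674 = -823/847.
Residuals: 4948/4235, -486/605, -3882/4235, 3148/4235, -116/605; SSR = 14568/4235.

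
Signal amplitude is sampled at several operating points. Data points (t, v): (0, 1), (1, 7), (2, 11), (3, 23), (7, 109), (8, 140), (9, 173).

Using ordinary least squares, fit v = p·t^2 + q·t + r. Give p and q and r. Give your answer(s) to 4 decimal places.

p = 1.9563, q = 1.5630, r = 1.4580

From the data, Σt^2·t^2 = 13156, Σt^2·t = 1620, Σt^2 = 208, Σt·t = 208, Σt = 30, Σ1 = 7.
For Mᵀv: Σt^2·v = 28572, Σt·v = 3538, Σv = 464.
Row-reducing yields p = 5681/2904, q = 1513/968, r = 2117/1452.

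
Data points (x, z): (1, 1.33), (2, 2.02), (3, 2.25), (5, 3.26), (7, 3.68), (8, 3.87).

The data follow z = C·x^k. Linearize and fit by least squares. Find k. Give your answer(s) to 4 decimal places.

Linearized form: ln z = k·ln x + ln C. From the 6 transformed points,
XᵀX = [[12.3883, 7.4265]; [7.4265, 6]], rhs = [8.6295, 5.6371]ᵀ  (here Σln x = 7.4265, Σ(ln x)² = 12.3883, Σln z = 5.6371, Σln x·ln z = 8.6295).
Slope k = (n·Σln x·ln z − Σln x·Σln z)/(n·Σ(ln x)² − (Σln x)²) = (6·8.6295 − 7.4265·5.6371)/19.1764 = 0.51694; ln C = (Σln z − k·Σln x)/n = 0.29967.

k = 0.5169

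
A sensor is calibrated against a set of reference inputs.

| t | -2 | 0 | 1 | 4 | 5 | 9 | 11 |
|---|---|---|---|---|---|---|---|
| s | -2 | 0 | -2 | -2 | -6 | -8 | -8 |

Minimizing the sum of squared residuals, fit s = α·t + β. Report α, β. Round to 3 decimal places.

With design matrix M, MᵀM = [[248, 28]; [28, 7]] and Mᵀs = [-196, -28]ᵀ.
det = 248·7 − 28² = 952.
α = ((-196)·7 − 28·(-28))/952 = -21/34; β = (248·(-28) − 28·(-196))/952 = -26/17.

α = -0.618, β = -1.529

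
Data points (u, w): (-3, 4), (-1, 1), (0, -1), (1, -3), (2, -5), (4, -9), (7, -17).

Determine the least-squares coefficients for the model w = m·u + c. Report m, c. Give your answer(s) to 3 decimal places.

m = -2.102, c = -1.283

From the data, Σu·u = 80, Σu = 10, Σ1 = 7.
Moment sums: Σu·w = -181, Σw = -30.
So XᵀX·[m, c]ᵀ = Xᵀw: [[80, 10]; [10, 7]]·[m, c]ᵀ = [-181, -30]ᵀ.
Eliminating c: 7·(row 1) − 10·(row 2) gives 460·m = 7·(-181) − 10·(-30) = -967, so m = -967/460.
Then c = ((-30) − 10·(-967/460))/7 = -59/46.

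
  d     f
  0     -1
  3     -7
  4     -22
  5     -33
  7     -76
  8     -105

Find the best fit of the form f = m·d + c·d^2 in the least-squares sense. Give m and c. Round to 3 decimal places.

m = 3.432, c = -2.059

Normal-equation sums: Σd·d = 163, Σd·d^2 = 1071, Σd^2·d^2 = 7459.
For Aᵀf: Σd·f = -1646, Σd^2·f = -11684.
So AᵀA·[m, c]ᵀ = Aᵀf: [[163, 1071]; [1071, 7459]]·[m, c]ᵀ = [-1646, -11684]ᵀ.
Eliminating c: 7459·(row 1) − 1071·(row 2) gives 68776·m = 7459·(-1646) − 1071·(-11684) = 236050, so m = 118025/34388.
Then c = ((-11684) − 1071·(118025/34388))/7459 = -70813/34388.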